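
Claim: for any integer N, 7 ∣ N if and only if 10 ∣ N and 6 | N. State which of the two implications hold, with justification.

(⇒) This fails: take N = 7. Certainly 7 ∣ 7, but 10 ∤ 7.

(⇐) This fails: take N = 30. Both 10 ∣ 30 and 6 ∣ 30, yet 30 is not a multiple of 7 (since 30 = 4·7 + 2), so 7 ∤ 30.

Neither direction holds.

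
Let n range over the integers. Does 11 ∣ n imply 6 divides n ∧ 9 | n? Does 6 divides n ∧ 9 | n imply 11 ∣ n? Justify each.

Both directions fail.

Forward direction. This fails: take n = 11. Certainly 11 ∣ 11, but 6 ∤ 11.

Converse. This fails: take n = 18. Both 6 ∣ 18 and 9 ∣ 18, yet 18 is not a multiple of 11 (since 18 = 1·11 + 7), so 11 ∤ 18.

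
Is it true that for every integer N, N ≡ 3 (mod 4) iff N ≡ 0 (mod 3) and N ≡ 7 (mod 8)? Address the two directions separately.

(⟹) This fails: N = 3 gives 3 ≡ 3 (mod 4) but 3 ≡ 3 (mod 8), so the conjunction on the right does not hold.

(⟸) Conversely, if N ≡ 0 (mod 3) and N ≡ 7 (mod 8), then by the Chinese remainder theorem N ≡ 15 (mod 24). Since 15 ≡ 3 (mod 4) and 4 ∣ 24, we get N ≡ 3 (mod 4).

Only the converse holds.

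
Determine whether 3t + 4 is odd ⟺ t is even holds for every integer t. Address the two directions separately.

(⇒) This fails: t = 7 gives 3t + 4 = 25, which is odd, but 7 is odd, not even.

(⇐) This also fails: t = 0 is even, but 3t + 4 = 4 is even, not odd.

Neither implication holds.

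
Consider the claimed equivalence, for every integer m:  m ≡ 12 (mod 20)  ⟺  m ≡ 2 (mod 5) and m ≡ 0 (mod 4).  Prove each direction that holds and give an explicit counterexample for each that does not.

The biconditional holds.

Forward direction. Suppose m ≡ 12 (mod 20); write m = 20j + 12. Since 5 ∣ 20, reducing mod 5 gives m ≡ 12 ≡ 2 (mod 5); since 4 ∣ 20, reducing mod 4 gives m ≡ 12 ≡ 0 (mod 4).

Converse. If m ≡ 2 (mod 5) and m ≡ 0 (mod 4), then by the Chinese remainder theorem m ≡ 12 (mod 20). This is exactly m ≡ 12 (mod 20).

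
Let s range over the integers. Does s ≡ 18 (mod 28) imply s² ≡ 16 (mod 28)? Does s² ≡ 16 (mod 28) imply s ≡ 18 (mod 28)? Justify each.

Only the forward implication holds.

[⇒] Suppose s ≡ 18 (mod 28). Write s = 28j + 18. Then (28j + 18)² = 784j² + 1008j + 324 = 28(28j² + 36j + 11) + 16, so s² ≡ 16 (mod 28).

[⇐] This fails: take s = 4. Then 4² = 16 ≡ 16 (mod 28), yet 4 ≡ 4 (mod 28), not 18.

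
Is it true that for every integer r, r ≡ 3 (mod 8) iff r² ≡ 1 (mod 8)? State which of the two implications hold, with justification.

(←) This fails: take r = 1. Then 1² = 1 ≡ 1 (mod 8), yet 1 ≡ 1 (mod 8), not 3.

(→) Suppose r ≡ 3 (mod 8). Write r = 8j + 3. Then (8j + 3)² = 64j² + 48j + 9 = 8(8j² + 6j + 1) + 1, so r² ≡ 1 (mod 8).

The forward direction holds; the converse fails.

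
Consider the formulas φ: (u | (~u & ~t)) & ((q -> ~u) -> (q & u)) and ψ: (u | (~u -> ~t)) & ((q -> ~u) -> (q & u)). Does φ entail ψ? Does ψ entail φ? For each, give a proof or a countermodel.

The biconditional holds.

(→) Assume the antecedent. If u is true, the antecedent forces (u = T, q = T, t = F) or (u = T, q = T, t = T), and the consequent holds there. If u is false, the antecedent cannot hold. Either way the consequent holds.

(←) Assume the antecedent. If u is true, the antecedent forces (u = T, q = T, t = F) or (u = T, q = T, t = T), and the consequent holds there. If u is false, the antecedent cannot hold. Either way the consequent holds.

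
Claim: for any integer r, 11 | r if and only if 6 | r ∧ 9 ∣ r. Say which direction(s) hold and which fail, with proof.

Forward direction. This fails: take r = 11. Certainly 11 ∣ 11, but 6 ∤ 11.

Converse. This fails: take r = 18. Both 6 ∣ 18 and 9 ∣ 18, yet 18 is not a multiple of 11 (since 18 = 1·11 + 7), so 11 ∤ 18.

Neither implication holds.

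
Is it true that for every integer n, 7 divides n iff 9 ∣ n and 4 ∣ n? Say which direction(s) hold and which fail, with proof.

Both directions fail.

(⟹) This fails: take n = 7. Certainly 7 ∣ 7, but 9 ∤ 7.

(⟸) This fails: take n = 36. Both 9 ∣ 36 and 4 ∣ 36, yet 36 is not a multiple of 7 (since 36 = 5·7 + 1), so 7 ∤ 36.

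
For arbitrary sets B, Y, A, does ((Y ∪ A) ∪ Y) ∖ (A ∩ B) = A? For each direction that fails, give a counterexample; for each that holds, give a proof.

(⊆) fails and (⊇) fails.

(⊆) This inclusion fails. Take B = ∅, Y = {1}, A = ∅; then 1 ∈ ((Y ∪ A) ∪ Y) ∖ (A ∩ B) but 1 ∉ A.

(⊇) This inclusion fails. Take B = {1}, Y = ∅, A = {1}; then 1 ∈ A but 1 ∉ ((Y ∪ A) ∪ Y) ∖ (A ∩ B).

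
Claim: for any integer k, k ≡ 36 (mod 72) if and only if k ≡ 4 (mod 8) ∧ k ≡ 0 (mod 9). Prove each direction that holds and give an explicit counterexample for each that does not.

[⇒] Suppose k ≡ 36 (mod 72); write k = 72j + 36. Since 8 ∣ 72, reducing mod 8 gives k ≡ 36 ≡ 4 (mod 8); since 9 ∣ 72, reducing mod 9 gives k ≡ 36 ≡ 0 (mod 9).

[⇐] Conversely, if k ≡ 4 (mod 8) and k ≡ 0 (mod 9), then by the Chinese remainder theorem k ≡ 36 (mod 72). This is exactly k ≡ 36 (mod 72).

Both directions hold; the statement is true.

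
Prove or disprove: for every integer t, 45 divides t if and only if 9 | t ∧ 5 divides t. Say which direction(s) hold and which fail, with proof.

Equivalent; both directions hold.

(←) Suppose 9 ∣ t and 5 ∣ t. Any common multiple of 9 and 5 is a multiple of their lcm; here gcd(9, 5) = 1, so lcm(9, 5) = 9·5 = 45, so 45 ∣ t.

(→) If 45 ∣ t, write t = 45q. Since 45 = 5·9, t = 9·(5q), so 9 ∣ t; and since 45 = 9·5, t = 5·(9q), so 5 ∣ t.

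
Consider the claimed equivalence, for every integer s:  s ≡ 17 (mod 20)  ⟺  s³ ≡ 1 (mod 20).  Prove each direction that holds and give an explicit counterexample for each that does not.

(⇒) This fails: take s = 17. Then 17 ≡ 17 (mod 20), but 17³ = 4913 ≡ 13 (mod 20), not 1.

(⇐) This fails: take s = 1. Then 1³ = 1 ≡ 1 (mod 20), yet 1 ≡ 1 (mod 20), not 17.

Both directions fail.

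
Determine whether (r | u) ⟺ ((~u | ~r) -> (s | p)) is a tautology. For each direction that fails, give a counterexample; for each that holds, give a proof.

[⇒] This fails. Under p = F, s = F, u = T, r = F, the left side is true but the right side is false.

[⇐] This fails. Under p = T, s = F, u = F, r = F, the left side is false but the right side is true.

Neither direction holds.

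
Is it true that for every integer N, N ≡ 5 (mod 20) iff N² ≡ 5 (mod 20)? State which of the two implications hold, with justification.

Not equivalent: only (⇒) holds.

(→) Suppose N ≡ 5 (mod 20). Write N = 20j + 5. Then (20j + 5)² = 400j² + 200j + 25 = 20(20j² + 10j + 1) + 5, so N² ≡ 5 (mod 20).

(←) This fails: take N = 15. Then 15² = 225 ≡ 5 (mod 20), yet 15 ≡ 15 (mod 20), not 5.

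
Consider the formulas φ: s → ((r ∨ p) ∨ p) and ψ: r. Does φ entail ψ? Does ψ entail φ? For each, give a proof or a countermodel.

Not equivalent: only (⇐) holds.

Forward direction. This fails. Under p = F, r = F, s = F, the left side is true but the right side is false.

Converse. Assume the antecedent. If p is true, s → ((r ∨ p) ∨ p) reduces to true regardless of the other variables. If p is false, the antecedent forces (p = F, r = T, s = F) or (p = F, r = T, s = T), and s → ((r ∨ p) ∨ p) holds there. Either way s → ((r ∨ p) ∨ p) holds.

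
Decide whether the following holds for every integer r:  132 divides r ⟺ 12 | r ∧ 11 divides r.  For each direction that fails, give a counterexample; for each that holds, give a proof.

Forward direction. If 132 ∣ r, write r = 132q. Since 132 = 11·12, r = 12·(11q), so 12 ∣ r; and since 132 = 12·11, r = 11·(12q), so 11 ∣ r.

Converse. Suppose 12 ∣ r and 11 ∣ r. Any common multiple of 12 and 11 is a multiple of their lcm; here gcd(12, 11) = 1, so lcm(12, 11) = 12·11 = 132, so 132 ∣ r.

Both directions hold.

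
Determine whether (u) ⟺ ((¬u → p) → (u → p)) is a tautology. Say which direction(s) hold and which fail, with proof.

(⇒) fails and (⇐) fails.

Forward direction. This fails. Under p = F, u = T, the left side is true but the right side is false.

Converse. This fails. Under p = F, u = F, the left side is false but the right side is true.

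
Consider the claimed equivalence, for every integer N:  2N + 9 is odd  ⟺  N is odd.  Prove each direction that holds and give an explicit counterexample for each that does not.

Only the reverse direction holds.

[⇒] This fails: take N = 4. Then 2N + 9 = 17, which is odd, yet N = 4 is even, not odd.

[⇐] Suppose N is odd. Since 2 is even, 2N is even for every N, so 2N + 9 has the same parity as 9, which is odd. Hence 2N + 9 is odd.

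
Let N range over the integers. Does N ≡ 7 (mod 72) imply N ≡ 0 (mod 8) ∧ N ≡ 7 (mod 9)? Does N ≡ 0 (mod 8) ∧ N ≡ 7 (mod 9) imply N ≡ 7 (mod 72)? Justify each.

(⟹) This fails: N = 7 gives 7 ≡ 7 (mod 72) but 7 ≡ 7 (mod 8), so the conjunction on the right does not hold.

(⟸) This fails: N = 16 satisfies both congruences on the right (16 ≡ 0 mod 8 and 16 ≡ 7 mod 9) yet 16 ≡ 16 (mod 72), not 7.

(⇒) fails and (⇐) fails.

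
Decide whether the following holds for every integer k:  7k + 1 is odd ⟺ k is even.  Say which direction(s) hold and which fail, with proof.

The biconditional holds.

(→) Suppose 7k + 1 is odd. Since 7 is odd, 7k and k have the same parity, so 7k + 1 ≡ k + 1 (mod 2). As 1 is odd, 7k + 1 is odd exactly when k is even. Thus k is even.

(←) Conversely, suppose k is even; write k = 2j. Then 7k + 1 = 7·(2j) + 1 = 2·7j + 1, which is odd.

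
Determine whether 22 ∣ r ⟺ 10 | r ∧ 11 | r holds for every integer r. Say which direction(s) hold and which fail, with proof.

[⇒] This fails: take r = 22. Certainly 22 ∣ 22, but 10 ∤ 22.

[⇐] Suppose 10 ∣ r and 11 ∣ r. Any common multiple of 10 and 11 is a multiple of their lcm; here gcd(10, 11) = 1, so lcm(10, 11) = 10·11 = 110, so 110 ∣ r. Since 22 ∣ 110, it follows that 22 ∣ r.

(⇒) fails; (⇐) holds.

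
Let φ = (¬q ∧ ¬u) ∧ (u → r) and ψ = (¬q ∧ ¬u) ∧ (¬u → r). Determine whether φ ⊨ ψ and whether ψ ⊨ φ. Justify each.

(⇒) fails; (⇐) holds.

Forward direction. This fails. Under q = F, r = F, u = F, the left side is true but the right side is false.

Converse. Assume the antecedent. If q is true, the antecedent cannot hold. If q is false, the antecedent forces (q = F, r = T, u = F), and (¬q ∧ ¬u) ∧ (u → r) holds there. Either way (¬q ∧ ¬u) ∧ (u → r) holds.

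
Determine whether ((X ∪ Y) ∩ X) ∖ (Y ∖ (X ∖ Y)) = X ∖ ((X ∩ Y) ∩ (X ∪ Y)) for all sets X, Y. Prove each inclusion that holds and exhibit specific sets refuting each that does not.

Both inclusions hold.

(⊇) Let x ∈ X ∖ ((X ∩ Y) ∩ (X ∪ Y)). Then x ∈ X and x ∉ Y, from which x ∈ ((X ∪ Y) ∩ X) ∖ (Y ∖ (X ∖ Y)).

(⊆) Let x ∈ ((X ∪ Y) ∩ X) ∖ (Y ∖ (X ∖ Y)). Then x ∈ X and x ∉ Y, from which x ∈ X ∖ ((X ∩ Y) ∩ (X ∪ Y)).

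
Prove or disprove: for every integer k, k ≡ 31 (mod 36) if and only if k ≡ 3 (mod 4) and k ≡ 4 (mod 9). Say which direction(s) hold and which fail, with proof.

(→) Suppose k ≡ 31 (mod 36); write k = 36j + 31. Since 4 ∣ 36, reducing mod 4 gives k ≡ 31 ≡ 3 (mod 4); since 9 ∣ 36, reducing mod 9 gives k ≡ 31 ≡ 4 (mod 9).

(←) Conversely, if k ≡ 3 (mod 4) and k ≡ 4 (mod 9), then by the Chinese remainder theorem k ≡ 31 (mod 36). This is exactly k ≡ 31 (mod 36).

The biconditional holds.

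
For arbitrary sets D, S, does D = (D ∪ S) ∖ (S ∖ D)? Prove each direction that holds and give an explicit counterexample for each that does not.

(⊆) Let x ∈ D. Then either x ∈ D and x ∉ S; or x ∈ D ∩ S. In each case x ∈ (D ∪ S) ∖ (S ∖ D), so D ⊆ (D ∪ S) ∖ (S ∖ D).

(⊇) Let x ∈ (D ∪ S) ∖ (S ∖ D). Then either x ∈ D and x ∉ S; or x ∈ D ∩ S. In each case x ∈ D, so (D ∪ S) ∖ (S ∖ D) ⊆ D.

Both inclusions hold; the sets are equal.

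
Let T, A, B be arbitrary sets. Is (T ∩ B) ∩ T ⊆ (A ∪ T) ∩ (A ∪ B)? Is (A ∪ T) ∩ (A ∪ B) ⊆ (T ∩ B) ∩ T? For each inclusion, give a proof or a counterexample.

(⊆) holds; (⊇) fails.

Reverse inclusion. This inclusion fails. Take T = ∅, A = {1}, B = ∅; then 1 ∈ (A ∪ T) ∩ (A ∪ B) but 1 ∉ (T ∩ B) ∩ T.

Forward inclusion. Let x ∈ (T ∩ B) ∩ T. Then either x ∈ T ∩ B and x ∉ A; or x ∈ T ∩ A ∩ B. In each case x ∈ (A ∪ T) ∩ (A ∪ B), so (T ∩ B) ∩ T ⊆ (A ∪ T) ∩ (A ∪ B).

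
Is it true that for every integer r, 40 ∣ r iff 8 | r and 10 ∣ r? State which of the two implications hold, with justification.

(→) If 40 ∣ r, write r = 40q. Since 40 = 5·8, r = 8·(5q), so 8 ∣ r; and since 40 = 4·10, r = 10·(4q), so 10 ∣ r.

(←) Suppose 8 ∣ r and 10 ∣ r. Any common multiple of 8 and 10 is a multiple of their lcm; here lcm(8, 10) = 8·10/gcd(8, 10) = 80/2 = 40, so 40 ∣ r.

Both implications hold.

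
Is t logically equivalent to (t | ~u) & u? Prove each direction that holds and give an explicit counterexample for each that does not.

Not equivalent: only (⇐) holds.

Forward direction. This fails. Under u = F, t = T, the left side is true but the right side is false.

Converse. Assume the antecedent. If u is true, the antecedent forces (u = T, t = T), and t holds there. If u is false, the antecedent cannot hold. Either way t holds.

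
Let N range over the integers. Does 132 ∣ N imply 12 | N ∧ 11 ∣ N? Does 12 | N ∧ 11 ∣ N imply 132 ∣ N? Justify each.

Both directions hold; the statement is true.

(→) If 132 ∣ N, write N = 132q. Since 132 = 11·12, N = 12·(11q), so 12 ∣ N; and since 132 = 12·11, N = 11·(12q), so 11 ∣ N.

(←) Suppose 12 ∣ N and 11 ∣ N. Any common multiple of 12 and 11 is a multiple of their lcm; here gcd(12, 11) = 1, so lcm(12, 11) = 12·11 = 132, so 132 ∣ N.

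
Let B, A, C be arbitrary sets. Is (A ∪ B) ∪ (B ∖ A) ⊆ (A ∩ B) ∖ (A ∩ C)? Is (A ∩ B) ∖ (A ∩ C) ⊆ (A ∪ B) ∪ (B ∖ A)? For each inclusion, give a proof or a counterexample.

(⟸) Let x ∈ (A ∩ B) ∖ (A ∩ C). Then x ∈ B ∩ A and x ∉ C, from which x ∈ (A ∪ B) ∪ (B ∖ A).

(⟹) This inclusion fails. Take B = {1}, A = ∅, C = ∅; then 1 ∈ (A ∪ B) ∪ (B ∖ A) but 1 ∉ (A ∩ B) ∖ (A ∩ C).

The sets are not equal: only the reverse inclusion holds.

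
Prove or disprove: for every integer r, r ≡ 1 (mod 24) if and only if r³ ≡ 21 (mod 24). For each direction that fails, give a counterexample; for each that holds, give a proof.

Forward direction. This fails: take r = 1. Then 1 ≡ 1 (mod 24), but 1³ = 1 ≡ 1 (mod 24), not 21.

Converse. This fails: take r = 21. Then 21³ = 9261 ≡ 21 (mod 24), yet 21 ≡ 21 (mod 24), not 1.

Both directions fail.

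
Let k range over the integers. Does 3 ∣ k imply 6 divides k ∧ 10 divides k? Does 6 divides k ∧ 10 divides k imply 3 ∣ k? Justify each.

(⇐) Suppose 6 ∣ k and 10 ∣ k. Any common multiple of 6 and 10 is a multiple of their lcm; here lcm(6, 10) = 6·10/gcd(6, 10) = 60/2 = 30, so 30 ∣ k. Since 3 ∣ 30, it follows that 3 ∣ k.

(⇒) This fails: take k = 3. Certainly 3 ∣ 3, but 6 ∤ 3.

The forward direction fails; the converse holds.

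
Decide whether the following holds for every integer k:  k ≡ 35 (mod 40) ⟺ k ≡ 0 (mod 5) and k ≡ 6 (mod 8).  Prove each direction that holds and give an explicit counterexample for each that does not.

[⇒] This fails: k = 35 gives 35 ≡ 35 (mod 40) but 35 ≡ 3 (mod 8), so the conjunction on the right does not hold.

[⇐] This fails: k = 30 satisfies both congruences on the right (30 ≡ 0 mod 5 and 30 ≡ 6 mod 8) yet 30 ≡ 30 (mod 40), not 35.

Both directions fail.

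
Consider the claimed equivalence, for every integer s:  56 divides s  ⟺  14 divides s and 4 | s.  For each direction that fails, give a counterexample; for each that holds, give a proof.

Only the forward implication holds.

[⇒] If 56 ∣ s, write s = 56q. Since 56 = 4·14, s = 14·(4q), so 14 ∣ s; and since 56 = 14·4, s = 4·(14q), so 4 ∣ s.

[⇐] This fails: take s = 28. Both 14 ∣ 28 and 4 ∣ 28, yet 28 is not a multiple of 56 (since 28 = 0·56 + 28), so 56 ∤ 28.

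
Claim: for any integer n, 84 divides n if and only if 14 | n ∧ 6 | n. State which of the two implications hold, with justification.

(⇒) If 84 ∣ n, write n = 84q. Since 84 = 6·14, n = 14·(6q), so 14 ∣ n; and since 84 = 14·6, n = 6·(14q), so 6 ∣ n.

(⇐) This fails: take n = 42. Both 14 ∣ 42 and 6 ∣ 42, yet 42 is not a multiple of 84 (since 42 = 0·84 + 42), so 84 ∤ 42.

Only the forward implication holds.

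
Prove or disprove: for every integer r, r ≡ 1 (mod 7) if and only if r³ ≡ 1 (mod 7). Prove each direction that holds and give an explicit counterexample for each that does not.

Only the forward direction holds.

(→) Suppose r ≡ 1 (mod 7). Write r = 7j + 1. Then (7j + 1)³ = 343j³ + 147j² + 21j + 1 = 7(49j³ + 21j² + 3j) + 1, so r³ ≡ 1 (mod 7).

(←) This fails: take r = 2. Then 2³ = 8 ≡ 1 (mod 7), yet 2 ≡ 2 (mod 7), not 1.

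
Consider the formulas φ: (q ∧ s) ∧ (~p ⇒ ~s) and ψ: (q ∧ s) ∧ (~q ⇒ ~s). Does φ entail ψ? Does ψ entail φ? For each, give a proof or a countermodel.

[⇐] This fails. Under s = T, q = T, p = F, the left side is false but the right side is true.

[⇒] Assume the antecedent. If s is true, the antecedent forces (s = T, q = T, p = T), and (q ∧ s) ∧ (~q ⇒ ~s) holds there. If s is false, the antecedent cannot hold. Either way (q ∧ s) ∧ (~q ⇒ ~s) holds.

Only the forward direction holds.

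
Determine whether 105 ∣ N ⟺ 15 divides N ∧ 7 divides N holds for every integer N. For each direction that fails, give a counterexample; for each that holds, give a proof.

Equivalent; both directions hold.

(←) Suppose 15 ∣ N and 7 ∣ N. Any common multiple of 15 and 7 is a multiple of their lcm; here gcd(15, 7) = 1, so lcm(15, 7) = 15·7 = 105, so 105 ∣ N.

(→) If 105 ∣ N, write N = 105q. Since 105 = 7·15, N = 15·(7q), so 15 ∣ N; and since 105 = 15·7, N = 7·(15q), so 7 ∣ N.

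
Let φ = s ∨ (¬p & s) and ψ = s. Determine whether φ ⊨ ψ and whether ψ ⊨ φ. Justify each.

(→) Assume the antecedent. If p is true, the antecedent forces (p = T, s = T), and s holds there. If p is false, the antecedent forces (p = F, s = T), and s holds there. Either way s holds.

(←) Assume the antecedent. If p is true, the antecedent forces (p = T, s = T), and s ∨ (¬p & s) holds there. If p is false, the antecedent forces (p = F, s = T), and s ∨ (¬p & s) holds there. Either way s ∨ (¬p & s) holds.

Both directions hold.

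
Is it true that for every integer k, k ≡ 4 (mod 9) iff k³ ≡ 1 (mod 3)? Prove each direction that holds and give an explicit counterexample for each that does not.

(⇒) Suppose k ≡ 4 (mod 9). Then k³ ≡ 4³ = 64 (mod 9), and since 3 ∣ 9, also k³ ≡ 1 (mod 3).

(⇐) This fails: take k = 1. Then 1³ = 1 ≡ 1 (mod 3), yet 1 ≡ 1 (mod 9), not 4.

Not equivalent: only (⇒) holds.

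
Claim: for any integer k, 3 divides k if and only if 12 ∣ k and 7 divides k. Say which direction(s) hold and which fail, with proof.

Only the reverse direction holds.

(→) This fails: take k = 3. Certainly 3 ∣ 3, but 12 ∤ 3.

(←) Suppose 12 ∣ k and 7 ∣ k. Any common multiple of 12 and 7 is a multiple of their lcm; here gcd(12, 7) = 1, so lcm(12, 7) = 12·7 = 84, so 84 ∣ k. Since 3 ∣ 84, it follows that 3 ∣ k.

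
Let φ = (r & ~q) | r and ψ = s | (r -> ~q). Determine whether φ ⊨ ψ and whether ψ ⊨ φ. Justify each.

Neither implication holds.

Forward direction. This fails. Under q = T, r = T, s = F, the left side is true but the right side is false.

Converse. This fails. Under q = F, r = F, s = F, the left side is false but the right side is true.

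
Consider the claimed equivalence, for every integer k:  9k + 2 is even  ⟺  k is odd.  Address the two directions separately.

Forward direction. This fails: k = 0 gives 9k + 2 = 2, which is even, but 0 is even, not odd.

Converse. This also fails: k = 3 is odd, but 9k + 2 = 29 is odd, not even.

Both directions fail.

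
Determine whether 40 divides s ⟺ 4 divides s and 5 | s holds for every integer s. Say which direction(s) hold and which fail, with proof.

[⇒] If 40 ∣ s, write s = 40q. Since 40 = 10·4, s = 4·(10q), so 4 ∣ s; and since 40 = 8·5, s = 5·(8q), so 5 ∣ s.

[⇐] This fails: take s = 20. Both 4 ∣ 20 and 5 ∣ 20, yet 20 is not a multiple of 40 (since 20 = 0·40 + 20), so 40 ∤ 20.

Only the forward implication holds.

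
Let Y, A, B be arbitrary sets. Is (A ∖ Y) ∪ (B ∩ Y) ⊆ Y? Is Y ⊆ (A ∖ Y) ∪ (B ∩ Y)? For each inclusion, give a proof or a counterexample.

Neither inclusion holds.

Forward inclusion. This inclusion fails. Take Y = ∅, A = {1}, B = ∅; then 1 ∈ (A ∖ Y) ∪ (B ∩ Y) but 1 ∉ Y.

Reverse inclusion. This inclusion fails. Take Y = {1}, A = ∅, B = ∅; then 1 ∈ Y but 1 ∉ (A ∖ Y) ∪ (B ∩ Y).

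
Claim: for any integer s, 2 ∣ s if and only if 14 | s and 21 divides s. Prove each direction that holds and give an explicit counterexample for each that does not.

Forward direction. This fails: take s = 2. Certainly 2 ∣ 2, but 14 ∤ 2.

Converse. Suppose 14 ∣ s and 21 ∣ s. Any common multiple of 14 and 21 is a multiple of their lcm; here lcm(14, 21) = 14·21/gcd(14, 21) = 294/7 = 42, so 42 ∣ s. Since 2 ∣ 42, it follows that 2 ∣ s.

Only the reverse direction holds.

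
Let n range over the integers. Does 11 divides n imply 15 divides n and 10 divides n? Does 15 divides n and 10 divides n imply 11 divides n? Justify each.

Neither implication holds.

Forward direction. This fails: take n = 11. Certainly 11 ∣ 11, but 15 ∤ 11.

Converse. This fails: take n = 30. Both 15 ∣ 30 and 10 ∣ 30, yet 30 is not a multiple of 11 (since 30 = 2·11 + 8), so 11 ∤ 30.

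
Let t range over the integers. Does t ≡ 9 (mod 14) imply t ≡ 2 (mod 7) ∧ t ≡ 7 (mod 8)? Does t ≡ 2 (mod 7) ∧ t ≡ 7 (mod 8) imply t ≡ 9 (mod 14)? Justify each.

[⇒] This fails: t = 9 gives 9 ≡ 9 (mod 14) but 9 ≡ 1 (mod 8), so the conjunction on the right does not hold.

[⇐] Conversely, if t ≡ 2 (mod 7) and t ≡ 7 (mod 8), then by the Chinese remainder theorem t ≡ 23 (mod 56). Since 23 ≡ 9 (mod 14) and 14 ∣ 56, we get t ≡ 9 (mod 14).

Not equivalent: only (⇐) holds.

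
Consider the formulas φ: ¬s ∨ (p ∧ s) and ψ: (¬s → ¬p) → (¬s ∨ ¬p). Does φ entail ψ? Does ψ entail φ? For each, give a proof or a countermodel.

(⟹) This fails. Under s = T, p = T, the left side is true but the right side is false.

(⟸) This fails. Under s = T, p = F, the left side is false but the right side is true.

Neither direction holds.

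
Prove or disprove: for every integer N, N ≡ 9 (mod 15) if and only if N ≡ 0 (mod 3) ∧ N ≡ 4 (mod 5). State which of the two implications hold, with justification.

(←) If N ≡ 0 (mod 3) and N ≡ 4 (mod 5), then by the Chinese remainder theorem N ≡ 9 (mod 15). This is exactly N ≡ 9 (mod 15).

(→) Suppose N ≡ 9 (mod 15); write N = 15j + 9. Since 3 ∣ 15, reducing mod 3 gives N ≡ 9 ≡ 0 (mod 3); since 5 ∣ 15, reducing mod 5 gives N ≡ 9 ≡ 4 (mod 5).

Both implications hold.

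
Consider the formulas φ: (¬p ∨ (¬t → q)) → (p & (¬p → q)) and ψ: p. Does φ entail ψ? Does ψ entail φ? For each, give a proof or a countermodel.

The biconditional holds.

(←) Assume the antecedent. If q is true, the antecedent forces (q = T, p = T, t = F) or (q = T, p = T, t = T), and the consequent holds there. If q is false, the antecedent forces (q = F, p = T, t = F) or (q = F, p = T, t = T), and the consequent holds there. Either way the consequent holds.

(→) Assume the antecedent. If q is true, the antecedent forces (q = T, p = T, t = F) or (q = T, p = T, t = T), and p holds there. If q is false, the antecedent forces (q = F, p = T, t = F) or (q = F, p = T, t = T), and p holds there. Either way p holds.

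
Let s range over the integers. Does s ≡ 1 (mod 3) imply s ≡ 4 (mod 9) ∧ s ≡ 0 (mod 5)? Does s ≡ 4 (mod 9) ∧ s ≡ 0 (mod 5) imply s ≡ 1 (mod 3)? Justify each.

(⇒) fails; (⇐) holds.

(⇒) This fails: s = 1 gives 1 ≡ 1 (mod 3) but 1 ≡ 1 (mod 9), so the conjunction on the right does not hold.

(⇐) Conversely, if s ≡ 4 (mod 9) and s ≡ 0 (mod 5), then by the Chinese remainder theorem s ≡ 40 (mod 45). Since 40 ≡ 1 (mod 3) and 3 ∣ 45, we get s ≡ 1 (mod 3).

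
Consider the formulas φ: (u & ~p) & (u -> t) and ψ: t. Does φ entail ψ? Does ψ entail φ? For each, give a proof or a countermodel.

(→) Assume the antecedent. If p is true, the antecedent cannot hold. If p is false, the antecedent forces (p = F, t = T, u = T), and t holds there. Either way t holds.

(←) This fails. Under p = F, t = T, u = F, the left side is false but the right side is true.

Only the forward direction holds.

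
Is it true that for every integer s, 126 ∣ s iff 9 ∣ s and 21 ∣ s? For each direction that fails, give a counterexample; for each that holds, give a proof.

Not equivalent: only (⇒) holds.

[⇒] If 126 ∣ s, write s = 126q. Since 126 = 14·9, s = 9·(14q), so 9 ∣ s; and since 126 = 6·21, s = 21·(6q), so 21 ∣ s.

[⇐] This fails: take s = 63. Both 9 ∣ 63 and 21 ∣ 63, yet 63 is not a multiple of 126 (since 63 = 0·126 + 63), so 126 ∤ 63.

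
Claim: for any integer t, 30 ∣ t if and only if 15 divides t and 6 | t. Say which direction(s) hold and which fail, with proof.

(⟸) Suppose 15 ∣ t and 6 ∣ t. Any common multiple of 15 and 6 is a multiple of their lcm; here lcm(15, 6) = 15·6/gcd(15, 6) = 90/3 = 30, so 30 ∣ t.

(⟹) If 30 ∣ t, write t = 30q. Since 30 = 2·15, t = 15·(2q), so 15 ∣ t; and since 30 = 5·6, t = 6·(5q), so 6 ∣ t.

Both directions hold.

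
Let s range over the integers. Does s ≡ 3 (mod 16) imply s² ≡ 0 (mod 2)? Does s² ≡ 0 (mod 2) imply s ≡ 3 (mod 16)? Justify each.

Both directions fail.

Forward direction. This fails: take s = 3. Then 3 ≡ 3 (mod 16), but 3² = 9 ≡ 1 (mod 2), not 0.

Converse. This fails: take s = 0. Then 0² = 0 ≡ 0 (mod 2), yet 0 ≡ 0 (mod 16), not 3.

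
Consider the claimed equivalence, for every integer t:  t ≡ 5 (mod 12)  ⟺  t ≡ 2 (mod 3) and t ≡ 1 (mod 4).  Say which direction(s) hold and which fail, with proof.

Equivalent; both directions hold.

(→) Suppose t ≡ 5 (mod 12); write t = 12j + 5. Since 3 ∣ 12, reducing mod 3 gives t ≡ 5 ≡ 2 (mod 3); since 4 ∣ 12, reducing mod 4 gives t ≡ 5 ≡ 1 (mod 4).

(←) Conversely, if t ≡ 2 (mod 3) and t ≡ 1 (mod 4), then by the Chinese remainder theorem t ≡ 5 (mod 12). This is exactly t ≡ 5 (mod 12).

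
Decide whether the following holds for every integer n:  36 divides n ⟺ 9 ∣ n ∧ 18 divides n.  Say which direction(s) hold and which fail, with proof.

(⟸) This fails: take n = 18. Both 9 ∣ 18 and 18 ∣ 18, yet 18 is not a multiple of 36 (since 18 = 0·36 + 18), so 36 ∤ 18.

(⟹) If 36 ∣ n, write n = 36q. Since 36 = 4·9, n = 9·(4q), so 9 ∣ n; and since 36 = 2·18, n = 18·(2q), so 18 ∣ n.

Only the forward direction holds.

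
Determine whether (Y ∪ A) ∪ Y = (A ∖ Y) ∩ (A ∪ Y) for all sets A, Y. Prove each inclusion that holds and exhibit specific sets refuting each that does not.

(⊆) This inclusion fails. Take A = ∅, Y = {1}; then 1 ∈ (Y ∪ A) ∪ Y but 1 ∉ (A ∖ Y) ∩ (A ∪ Y).

(⊇) Let x ∈ (A ∖ Y) ∩ (A ∪ Y). Then x ∈ A and x ∉ Y, from which x ∈ (Y ∪ A) ∪ Y.

Only the reverse inclusion holds.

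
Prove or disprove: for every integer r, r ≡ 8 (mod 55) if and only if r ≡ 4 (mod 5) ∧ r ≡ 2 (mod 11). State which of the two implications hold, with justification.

(⟹) This fails: r = 8 gives 8 ≡ 8 (mod 55) but 8 ≡ 3 (mod 5), so the conjunction on the right does not hold.

(⟸) This fails: r = 24 satisfies both congruences on the right (24 ≡ 4 mod 5 and 24 ≡ 2 mod 11) yet 24 ≡ 24 (mod 55), not 8.

(⇒) fails and (⇐) fails.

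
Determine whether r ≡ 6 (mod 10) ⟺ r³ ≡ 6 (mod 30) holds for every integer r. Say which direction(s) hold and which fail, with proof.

(⇒) This fails: take r = 16. Then 16 ≡ 6 (mod 10), but 16³ = 4096 ≡ 16 (mod 30), not 6.

(⇐) Conversely, the residues r modulo 30 with r³ ≡ 6 (mod 30) are exactly {6}, and each is ≡ 6 (mod 10).

Only the converse holds.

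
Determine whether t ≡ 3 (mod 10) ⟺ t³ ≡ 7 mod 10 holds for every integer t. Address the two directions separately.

Both implications hold.

[⇒] Suppose t ≡ 3 (mod 10). Write t = 10j + 3. Then (10j + 3)³ = 1000j³ + 900j² + 270j + 27 = 10(100j³ + 90j² + 27j + 2) + 7, so t³ ≡ 7 (mod 10).

[⇐] Conversely, suppose t³ ≡ 7 (mod 10). The only residue r in {0, …, 9} with r³ ≡ 7 (mod 10) is r = 3, so t ≡ 3 (mod 10).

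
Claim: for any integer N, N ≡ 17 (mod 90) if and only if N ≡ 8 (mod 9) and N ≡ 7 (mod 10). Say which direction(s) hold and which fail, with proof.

Both directions hold; the statement is true.

(⟸) If N ≡ 8 (mod 9) and N ≡ 7 (mod 10), then by the Chinese remainder theorem N ≡ 17 (mod 90). This is exactly N ≡ 17 (mod 90).

(⟹) Suppose N ≡ 17 (mod 90); write N = 90j + 17. Since 9 ∣ 90, reducing mod 9 gives N ≡ 17 ≡ 8 (mod 9); since 10 ∣ 90, reducing mod 10 gives N ≡ 17 ≡ 7 (mod 10).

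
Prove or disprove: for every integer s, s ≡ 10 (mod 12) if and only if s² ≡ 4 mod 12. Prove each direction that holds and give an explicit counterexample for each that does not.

(⟹) Suppose s ≡ 10 (mod 12). Write s = 12j + 10. Then (12j + 10)² = 144j² + 240j + 100 = 12(12j² + 20j + 8) + 4, so s² ≡ 4 (mod 12).

(⟸) This fails: take s = 2. Then 2² = 4 ≡ 4 (mod 12), yet 2 ≡ 2 (mod 12), not 10.

Only the forward direction holds.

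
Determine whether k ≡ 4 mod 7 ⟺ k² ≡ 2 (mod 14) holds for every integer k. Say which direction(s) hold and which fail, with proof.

[⇒] This fails: take k = 11. Then 11 ≡ 4 (mod 7), but 11² = 121 ≡ 9 (mod 14), not 2.

[⇐] This fails: take k = 10. Then 10² = 100 ≡ 2 (mod 14), yet 10 ≡ 3 (mod 7), not 4.

Both directions fail.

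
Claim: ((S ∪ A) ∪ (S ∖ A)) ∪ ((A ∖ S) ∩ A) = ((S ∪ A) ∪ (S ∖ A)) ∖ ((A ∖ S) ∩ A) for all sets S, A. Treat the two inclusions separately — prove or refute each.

(⟸) Let x ∈ ((S ∪ A) ∪ (S ∖ A)) ∖ ((A ∖ S) ∩ A). Then either x ∈ S and x ∉ A; or x ∈ S ∩ A. In each case x ∈ ((S ∪ A) ∪ (S ∖ A)) ∪ ((A ∖ S) ∩ A), so ((S ∪ A) ∪ (S ∖ A)) ∖ ((A ∖ S) ∩ A) ⊆ ((S ∪ A) ∪ (S ∖ A)) ∪ ((A ∖ S) ∩ A).

(⟹) This inclusion fails. Take S = ∅, A = {1}; then 1 ∈ ((S ∪ A) ∪ (S ∖ A)) ∪ ((A ∖ S) ∩ A) but 1 ∉ ((S ∪ A) ∪ (S ∖ A)) ∖ ((A ∖ S) ∩ A).

Only the reverse inclusion holds.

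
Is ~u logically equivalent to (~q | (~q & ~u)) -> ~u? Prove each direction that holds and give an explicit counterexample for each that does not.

Only the forward implication holds.

[⇒] Assume the antecedent. If u is true, the antecedent cannot hold. If u is false, (~q | (~q & ~u)) -> ~u reduces to true regardless of the other variables. Either way (~q | (~q & ~u)) -> ~u holds.

[⇐] This fails. Under u = T, q = T, the left side is false but the right side is true.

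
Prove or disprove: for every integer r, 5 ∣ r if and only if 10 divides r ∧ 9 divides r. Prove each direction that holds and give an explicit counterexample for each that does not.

(←) Suppose 10 ∣ r and 9 ∣ r. Any common multiple of 10 and 9 is a multiple of their lcm; here gcd(10, 9) = 1, so lcm(10, 9) = 10·9 = 90, so 90 ∣ r. Since 5 ∣ 90, it follows that 5 ∣ r.

(→) This fails: take r = 5. Certainly 5 ∣ 5, but 10 ∤ 5.

(⇒) fails; (⇐) holds.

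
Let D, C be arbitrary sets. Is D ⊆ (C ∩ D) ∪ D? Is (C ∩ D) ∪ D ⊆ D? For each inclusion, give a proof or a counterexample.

(⟸) Let x ∈ (C ∩ D) ∪ D. Then either x ∈ D and x ∉ C; or x ∈ D ∩ C. In each case x ∈ D, so (C ∩ D) ∪ D ⊆ D.

(⟹) Let x ∈ D. Then either x ∈ D and x ∉ C; or x ∈ D ∩ C. In each case x ∈ (C ∩ D) ∪ D, so D ⊆ (C ∩ D) ∪ D.

Both inclusions hold.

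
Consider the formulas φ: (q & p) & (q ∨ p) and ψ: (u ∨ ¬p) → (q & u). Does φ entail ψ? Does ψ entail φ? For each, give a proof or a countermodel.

(⇒) holds; (⇐) fails.

[⇐] This fails. Under p = T, u = F, q = F, the left side is false but the right side is true.

[⇒] Assume the antecedent. If p is true, the antecedent forces (p = T, u = F, q = T) or (p = T, u = T, q = T), and (u ∨ ¬p) → (q & u) holds there. If p is false, the antecedent cannot hold. Either way (u ∨ ¬p) → (q & u) holds.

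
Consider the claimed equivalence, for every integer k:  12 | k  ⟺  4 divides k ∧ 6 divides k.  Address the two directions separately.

Both directions hold.

Converse. Suppose 4 ∣ k and 6 ∣ k. Any common multiple of 4 and 6 is a multiple of their lcm; here lcm(4, 6) = 4·6/gcd(4, 6) = 24/2 = 12, so 12 ∣ k.

Forward direction. If 12 ∣ k, write k = 12q. Since 12 = 3·4, k = 4·(3q), so 4 ∣ k; and since 12 = 2·6, k = 6·(2q), so 6 ∣ k.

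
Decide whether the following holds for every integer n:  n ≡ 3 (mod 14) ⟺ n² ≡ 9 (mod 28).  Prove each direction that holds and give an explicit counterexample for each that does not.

Only the forward direction holds.

(→) Suppose n ≡ 3 (mod 14). Working modulo 28, n ∈ {3, 17}; for each such r, r² ≡ 9 (mod 28).

(←) This fails: take n = 11. Then 11² = 121 ≡ 9 (mod 28), yet 11 ≡ 11 (mod 14), not 3.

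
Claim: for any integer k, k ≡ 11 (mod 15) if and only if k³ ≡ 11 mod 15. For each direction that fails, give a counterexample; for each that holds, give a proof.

(⟹) Suppose k ≡ 11 (mod 15). Write k = 15j + 11. Then (15j + 11)³ = 3375j³ + 7425j² + 5445j + 1331 = 15(225j³ + 495j² + 363j + 88) + 11, so k³ ≡ 11 (mod 15).

(⟸) Conversely, suppose k³ ≡ 11 (mod 15). The only residue r in {0, …, 14} with r³ ≡ 11 (mod 15) is r = 11, so k ≡ 11 (mod 15).

Both directions hold.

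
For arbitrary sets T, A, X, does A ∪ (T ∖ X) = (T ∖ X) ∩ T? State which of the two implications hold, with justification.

(⟹) This inclusion fails. Take T = ∅, A = {1}, X = ∅; then 1 ∈ A ∪ (T ∖ X) but 1 ∉ (T ∖ X) ∩ T.

(⟸) Let x ∈ (T ∖ X) ∩ T. Then either x ∈ T and x ∉ A, X; or x ∈ T ∩ A and x ∉ X. In each case x ∈ A ∪ (T ∖ X), so (T ∖ X) ∩ T ⊆ A ∪ (T ∖ X).

Only the reverse inclusion holds.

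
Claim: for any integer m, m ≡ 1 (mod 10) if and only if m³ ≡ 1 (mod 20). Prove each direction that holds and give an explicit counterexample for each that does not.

(→) This fails: take m = 11. Then 11 ≡ 1 (mod 10), but 11³ = 1331 ≡ 11 (mod 20), not 1.

(←) Conversely, the residues r modulo 20 with r³ ≡ 1 (mod 20) are exactly {1}, and each is ≡ 1 (mod 10).

Only the reverse direction holds.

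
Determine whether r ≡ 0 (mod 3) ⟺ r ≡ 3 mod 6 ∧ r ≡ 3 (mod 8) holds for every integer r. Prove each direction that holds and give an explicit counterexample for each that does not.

Not equivalent: only (⇐) holds.

Forward direction. This fails: r = 0 gives 0 ≡ 0 (mod 3) but 0 ≡ 0 (mod 6), so the conjunction on the right does not hold.

Converse. If r ≡ 3 (mod 6) and r ≡ 3 (mod 8), then by the Chinese remainder theorem r ≡ 3 (mod 24). Since 3 ≡ 0 (mod 3) and 3 ∣ 24, we get r ≡ 0 (mod 3).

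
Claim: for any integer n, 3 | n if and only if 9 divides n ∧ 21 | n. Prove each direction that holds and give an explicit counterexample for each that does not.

Only the reverse direction holds.

[⇒] This fails: take n = 3. Certainly 3 ∣ 3, but 9 ∤ 3.

[⇐] Suppose 9 ∣ n and 21 ∣ n. Any common multiple of 9 and 21 is a multiple of their lcm; here lcm(9, 21) = 9·21/gcd(9, 21) = 189/3 = 63, so 63 ∣ n. Since 3 ∣ 63, it follows that 3 ∣ n.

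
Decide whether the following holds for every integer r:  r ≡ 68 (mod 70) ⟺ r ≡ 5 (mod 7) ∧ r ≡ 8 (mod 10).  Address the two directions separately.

Both directions hold; the statement is true.

(→) Suppose r ≡ 68 (mod 70); write r = 70j + 68. Since 7 ∣ 70, reducing mod 7 gives r ≡ 68 ≡ 5 (mod 7); since 10 ∣ 70, reducing mod 10 gives r ≡ 68 ≡ 8 (mod 10).

(←) Conversely, if r ≡ 5 (mod 7) and r ≡ 8 (mod 10), then by the Chinese remainder theorem r ≡ 68 (mod 70). This is exactly r ≡ 68 (mod 70).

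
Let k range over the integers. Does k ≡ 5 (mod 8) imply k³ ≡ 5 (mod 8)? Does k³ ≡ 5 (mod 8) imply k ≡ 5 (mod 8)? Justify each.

The biconditional holds.

(⟹) Suppose k ≡ 5 (mod 8). Write k = 8j + 5. Then (8j + 5)³ = 512j³ + 960j² + 600j + 125 = 8(64j³ + 120j² + 75j + 15) + 5, so k³ ≡ 5 (mod 8).

(⟸) Conversely, suppose k³ ≡ 5 (mod 8). The only residue r in {0, …, 7} with r³ ≡ 5 (mod 8) is r = 5, so k ≡ 5 (mod 8).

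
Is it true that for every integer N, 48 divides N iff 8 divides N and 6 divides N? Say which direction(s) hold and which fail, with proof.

(⇒) holds; (⇐) fails.

(→) If 48 ∣ N, write N = 48q. Since 48 = 6·8, N = 8·(6q), so 8 ∣ N; and since 48 = 8·6, N = 6·(8q), so 6 ∣ N.

(←) This fails: take N = 24. Both 8 ∣ 24 and 6 ∣ 24, yet 24 is not a multiple of 48 (since 24 = 0·48 + 24), so 48 ∤ 24.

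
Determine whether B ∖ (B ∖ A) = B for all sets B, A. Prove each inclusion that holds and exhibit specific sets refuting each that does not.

The sets are not equal: only the forward inclusion holds.

Forward inclusion. Let x ∈ B ∖ (B ∖ A). Then x ∈ B ∩ A, from which x ∈ B.

Reverse inclusion. This inclusion fails. Take B = {1}, A = ∅; then 1 ∈ B but 1 ∉ B ∖ (B ∖ A).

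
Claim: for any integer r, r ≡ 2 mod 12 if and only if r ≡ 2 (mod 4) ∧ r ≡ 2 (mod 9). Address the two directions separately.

Only the converse holds.

(⇒) This fails: r = 26 gives 26 ≡ 2 (mod 12) but 26 ≡ 8 (mod 9), so the conjunction on the right does not hold.

(⇐) Conversely, if r ≡ 2 (mod 4) and r ≡ 2 (mod 9), then by the Chinese remainder theorem r ≡ 2 (mod 36). Since 2 ≡ 2 (mod 12) and 12 ∣ 36, we get r ≡ 2 (mod 12).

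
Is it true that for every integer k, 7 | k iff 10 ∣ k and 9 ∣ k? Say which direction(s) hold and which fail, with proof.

Both directions fail.

(→) This fails: take k = 7. Certainly 7 ∣ 7, but 10 ∤ 7.

(←) This fails: take k = 90. Both 10 ∣ 90 and 9 ∣ 90, yet 90 is not a multiple of 7 (since 90 = 12·7 + 6), so 7 ∤ 90.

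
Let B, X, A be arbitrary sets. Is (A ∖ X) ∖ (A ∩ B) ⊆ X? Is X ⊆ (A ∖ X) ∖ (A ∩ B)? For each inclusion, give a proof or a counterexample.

(⊆) This inclusion fails. Take B = ∅, X = ∅, A = {1}; then 1 ∈ (A ∖ X) ∖ (A ∩ B) but 1 ∉ X.

(⊇) This inclusion fails. Take B = ∅, X = {1}, A = ∅; then 1 ∈ X but 1 ∉ (A ∖ X) ∖ (A ∩ B).

(⊆) fails and (⊇) fails.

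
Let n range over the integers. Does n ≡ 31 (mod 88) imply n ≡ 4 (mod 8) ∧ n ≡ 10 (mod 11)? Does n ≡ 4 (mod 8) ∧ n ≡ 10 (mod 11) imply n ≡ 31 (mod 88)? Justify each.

Neither direction holds.

(⇒) This fails: n = 31 gives 31 ≡ 31 (mod 88) but 31 ≡ 7 (mod 8), so the conjunction on the right does not hold.

(⇐) This fails: n = 76 satisfies both congruences on the right (76 ≡ 4 mod 8 and 76 ≡ 10 mod 11) yet 76 ≡ 76 (mod 88), not 31.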